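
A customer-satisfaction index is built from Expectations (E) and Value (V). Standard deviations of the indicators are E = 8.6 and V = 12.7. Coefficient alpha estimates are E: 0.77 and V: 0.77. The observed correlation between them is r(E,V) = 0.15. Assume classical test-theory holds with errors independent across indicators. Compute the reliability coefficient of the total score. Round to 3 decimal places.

Var(E+V) = 8.6² + 12.7² + 2·[8.6·12.7·0.15] = 235.25 + 32.766 = 268.016.
Because errors are independent across components, Cov(Tᵢ,Tⱼ) = Cov(Xᵢ,Xⱼ); the off-diagonal part of the true-score variance is the same as above.
True-score variance = [8.6²·0.77 + 12.7²·0.77] + 32.766 = 181.142 + 32.766 = 213.908.
Reliability = 213.908 / 268.016 = 0.798.

0.798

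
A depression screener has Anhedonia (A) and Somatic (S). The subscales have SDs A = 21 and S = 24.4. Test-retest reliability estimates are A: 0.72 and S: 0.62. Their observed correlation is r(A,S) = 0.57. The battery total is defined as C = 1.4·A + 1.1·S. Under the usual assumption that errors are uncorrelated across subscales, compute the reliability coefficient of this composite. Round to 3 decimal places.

0.792

Var(C) = 1.4²·21² + 1.1²·24.4² + 2·[1.54·21·24.4·0.57] = 1584.75 + 899.569 = 2484.32.
With uncorrelated errors the cross-covariances are all true-score covariance, so they carry over unchanged; only the diagonal terms shrink to ρᵢσᵢ².
True-score variance = [1.4²·21²·0.72 + 1.1²·24.4²·0.62] + 899.569 = 1068.98 + 899.569 = 1968.55.
Reliability = 1968.55 / 2484.32 = 0.792.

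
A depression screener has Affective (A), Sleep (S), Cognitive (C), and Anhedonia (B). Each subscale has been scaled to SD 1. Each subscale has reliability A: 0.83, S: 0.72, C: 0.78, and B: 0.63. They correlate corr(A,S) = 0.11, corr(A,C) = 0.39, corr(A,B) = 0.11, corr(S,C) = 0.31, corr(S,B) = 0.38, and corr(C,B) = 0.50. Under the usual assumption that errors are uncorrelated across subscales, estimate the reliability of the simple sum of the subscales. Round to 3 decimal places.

Var(A+S+C+B) = 4 + 2·[0.11 + 0.39 + 0.11 + 0.31 + 0.38 + 0.50] = 4 + 3.6 = 7.6.
Because errors are independent across components, Cov(Tᵢ,Tⱼ) = Cov(Xᵢ,Xⱼ); the off-diagonal part of the true-score variance is the same as above.
True-score variance = [0.83 + 0.72 + 0.78 + 0.63] + 3.6 = 2.96 + 3.6 = 6.56.
Reliability = 6.56 / 7.6 = 0.863.

0.863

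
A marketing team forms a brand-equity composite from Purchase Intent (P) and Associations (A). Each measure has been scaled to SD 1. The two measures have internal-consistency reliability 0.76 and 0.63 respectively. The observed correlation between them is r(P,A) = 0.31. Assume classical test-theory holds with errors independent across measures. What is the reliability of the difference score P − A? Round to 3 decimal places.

0.558

Var(P−A) = 1 + 1 − 2·0.31 = 2 − 0.62 = 1.38.
Because errors are independent across components, Cov(Tᵢ,Tⱼ) = Cov(Xᵢ,Xⱼ); the off-diagonal part of the true-score variance is the same as above.
True-score variance = [0.76 + 0.63] − 0.62 = 1.39 − 0.62 = 0.77.
Reliability = 0.77 / 1.38 = 0.558.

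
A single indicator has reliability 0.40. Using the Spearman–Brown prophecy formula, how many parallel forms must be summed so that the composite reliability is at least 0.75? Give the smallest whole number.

k ≥ ρ*(1−ρ₁)/(ρ₁(1−ρ*)) = 0.75·0.60 / (0.40·0.25) = 4.500.
Smallest integer k = 5.

5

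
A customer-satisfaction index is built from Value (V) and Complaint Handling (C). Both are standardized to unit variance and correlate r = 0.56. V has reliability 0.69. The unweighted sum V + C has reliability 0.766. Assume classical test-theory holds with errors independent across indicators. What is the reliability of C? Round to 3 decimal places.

0.580

Var(V+C) = 2 + 2·0.56 = 3.120.
True-score variance = ρ_V + ρ_C + 2·0.56, so 0.766 = (0.69 + ρ_C + 1.12) / 3.120.
ρ_C = 0.766·3.120 − 0.69 − 1.12 = 0.580.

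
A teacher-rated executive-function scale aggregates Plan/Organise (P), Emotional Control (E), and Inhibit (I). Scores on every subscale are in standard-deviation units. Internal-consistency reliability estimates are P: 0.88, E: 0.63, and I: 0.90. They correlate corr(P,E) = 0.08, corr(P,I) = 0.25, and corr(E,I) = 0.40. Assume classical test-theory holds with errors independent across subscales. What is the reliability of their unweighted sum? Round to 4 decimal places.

Var(P+E+I) = 3 + 2·[0.08 + 0.25 + 0.40] = 3 + 1.46 = 4.46.
Under uncorrelated errors the observed covariances equal the true-score covariances, so only the own-variance terms attenuate.
True-score variance = [0.88 + 0.63 + 0.90] + 1.46 = 2.41 + 1.46 = 3.87.
Reliability = 3.87 / 4.46 = 0.8677.

0.8677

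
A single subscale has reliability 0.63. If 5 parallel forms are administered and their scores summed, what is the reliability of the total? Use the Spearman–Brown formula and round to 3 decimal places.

ρ_k = kρ / (1 + (k−1)ρ) = 5·0.63 / (1 + 4·0.63) = 3.150 / 3.520 = 0.895.

0.895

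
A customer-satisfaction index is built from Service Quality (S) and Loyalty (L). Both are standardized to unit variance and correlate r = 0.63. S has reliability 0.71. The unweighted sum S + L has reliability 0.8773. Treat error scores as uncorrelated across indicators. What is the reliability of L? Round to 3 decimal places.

Var(S+L) = 2 + 2·0.63 = 3.260.
True-score variance = ρ_S + ρ_L + 2·0.63, so 0.8773 = (0.71 + ρ_L + 1.26) / 3.260.
ρ_L = 0.8773·3.260 − 0.71 − 1.26 = 0.890.

0.890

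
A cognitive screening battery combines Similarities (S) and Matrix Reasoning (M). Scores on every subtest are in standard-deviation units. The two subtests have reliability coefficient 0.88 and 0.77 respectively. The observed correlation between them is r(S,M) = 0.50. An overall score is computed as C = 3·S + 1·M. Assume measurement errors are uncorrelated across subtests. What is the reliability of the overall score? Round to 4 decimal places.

Var(C) = 3² + 1 + 2·[3·0.50] = 10 + 3 = 13.
Because errors are independent across components, Cov(Tᵢ,Tⱼ) = Cov(Xᵢ,Xⱼ); the off-diagonal part of the true-score variance is the same as above.
True-score variance = [3²·0.88 + 0.77] + 3 = 8.69 + 3 = 11.69.
Reliability = 11.69 / 13 = 0.8992.

0.8992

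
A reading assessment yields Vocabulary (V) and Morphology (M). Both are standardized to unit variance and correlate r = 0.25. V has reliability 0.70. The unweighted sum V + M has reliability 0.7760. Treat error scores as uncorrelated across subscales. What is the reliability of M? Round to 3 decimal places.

Var(V+M) = 2 + 2·0.25 = 2.500.
True-score variance = ρ_V + ρ_M + 2·0.25, so 0.7760 = (0.70 + ρ_M + 0.50) / 2.500.
ρ_M = 0.7760·2.500 − 0.70 − 0.50 = 0.740.

0.740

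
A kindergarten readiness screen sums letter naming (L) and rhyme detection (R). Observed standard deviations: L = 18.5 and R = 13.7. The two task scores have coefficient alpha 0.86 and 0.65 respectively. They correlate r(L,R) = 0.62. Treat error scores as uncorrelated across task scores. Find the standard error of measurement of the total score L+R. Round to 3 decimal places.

10.659

Var(total) = 529.94 + 314.278 = 844.218.
True-score variance = 416.333 + 314.278 = 730.611, so reliability = 0.8654.
Error variance = 844.218 − 730.611 = 113.606; SEM = √113.606 = 10.659.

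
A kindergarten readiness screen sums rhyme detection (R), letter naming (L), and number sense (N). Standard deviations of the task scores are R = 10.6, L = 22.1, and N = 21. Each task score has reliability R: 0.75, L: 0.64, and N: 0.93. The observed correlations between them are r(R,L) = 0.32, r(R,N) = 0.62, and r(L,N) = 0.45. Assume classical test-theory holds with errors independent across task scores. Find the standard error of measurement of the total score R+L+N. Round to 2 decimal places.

Var(total) = 1041.77 + 843.64 = 1885.41.
True-score variance = 806.982 + 843.64 = 1650.62, so reliability = 0.8755.
Error variance = 1885.41 − 1650.62 = 234.788; SEM = √234.788 = 15.32.

15.32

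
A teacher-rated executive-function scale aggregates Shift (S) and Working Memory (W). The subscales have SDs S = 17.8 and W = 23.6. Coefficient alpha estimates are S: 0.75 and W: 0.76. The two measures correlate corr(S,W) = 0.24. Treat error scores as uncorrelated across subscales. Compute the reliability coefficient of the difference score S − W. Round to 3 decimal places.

Var(S−W) = 17.8² + 23.6² − 2·17.8·23.6·0.24 = 873.8 − 201.638 = 672.162.
With uncorrelated errors the cross-covariances are all true-score covariance, so they carry over unchanged; only the diagonal terms shrink to ρᵢσᵢ².
True-score variance = [17.8²·0.75 + 23.6²·0.76] − 201.638 = 660.92 − 201.638 = 459.281.
Reliability = 459.281 / 672.162 = 0.683.

0.683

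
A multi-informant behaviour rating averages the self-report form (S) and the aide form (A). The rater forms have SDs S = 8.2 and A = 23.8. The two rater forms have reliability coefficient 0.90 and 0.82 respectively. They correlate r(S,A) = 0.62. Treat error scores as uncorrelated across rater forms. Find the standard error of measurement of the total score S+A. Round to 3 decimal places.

Var(total) = 633.68 + 241.998 = 875.678.
True-score variance = 524.997 + 241.998 = 766.995, so reliability = 0.8759.
Error variance = 875.678 − 766.995 = 108.683; SEM = √108.683 = 10.425.

10.425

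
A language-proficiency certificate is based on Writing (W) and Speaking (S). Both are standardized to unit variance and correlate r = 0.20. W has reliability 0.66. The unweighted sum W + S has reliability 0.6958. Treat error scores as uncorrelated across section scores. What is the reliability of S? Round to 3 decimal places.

Var(W+S) = 2 + 2·0.20 = 2.400.
True-score variance = ρ_W + ρ_S + 2·0.20, so 0.6958 = (0.66 + ρ_S + 0.40) / 2.400.
ρ_S = 0.6958·2.400 − 0.66 − 0.40 = 0.610.

0.610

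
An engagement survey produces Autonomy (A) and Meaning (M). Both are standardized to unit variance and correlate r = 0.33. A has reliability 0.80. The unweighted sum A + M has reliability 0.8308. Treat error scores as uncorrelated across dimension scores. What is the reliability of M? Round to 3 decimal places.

Var(A+M) = 2 + 2·0.33 = 2.660.
True-score variance = ρ_A + ρ_M + 2·0.33, so 0.8308 = (0.80 + ρ_M + 0.66) / 2.660.
ρ_M = 0.8308·2.660 − 0.80 − 0.66 = 0.750.

0.750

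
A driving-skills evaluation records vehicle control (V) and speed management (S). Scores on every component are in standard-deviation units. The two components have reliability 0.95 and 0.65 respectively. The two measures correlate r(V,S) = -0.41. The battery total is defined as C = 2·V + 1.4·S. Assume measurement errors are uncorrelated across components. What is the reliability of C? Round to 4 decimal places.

0.7582

Var(C) = 2² + 1.4² + 2·[2.8·(-0.41)] = 5.96 − 2.296 = 3.664.
With uncorrelated errors the cross-covariances are all true-score covariance, so they carry over unchanged; only the diagonal terms shrink to ρᵢσᵢ².
True-score variance = [2²·0.95 + 1.4²·0.65] − 2.296 = 5.074 − 2.296 = 2.778.
Reliability = 2.778 / 3.664 = 0.7582.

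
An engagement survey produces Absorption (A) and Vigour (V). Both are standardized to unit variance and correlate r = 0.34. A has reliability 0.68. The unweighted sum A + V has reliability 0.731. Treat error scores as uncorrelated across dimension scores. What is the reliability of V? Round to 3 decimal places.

Var(A+V) = 2 + 2·0.34 = 2.680.
True-score variance = ρ_A + ρ_V + 2·0.34, so 0.731 = (0.68 + ρ_V + 0.68) / 2.680.
ρ_V = 0.731·2.680 − 0.68 − 0.68 = 0.599.

0.599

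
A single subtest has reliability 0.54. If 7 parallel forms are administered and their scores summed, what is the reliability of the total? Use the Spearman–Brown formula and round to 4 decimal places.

ρ_k = kρ / (1 + (k−1)ρ) = 7·0.54 / (1 + 6·0.54) = 3.780 / 4.240 = 0.8915.

0.8915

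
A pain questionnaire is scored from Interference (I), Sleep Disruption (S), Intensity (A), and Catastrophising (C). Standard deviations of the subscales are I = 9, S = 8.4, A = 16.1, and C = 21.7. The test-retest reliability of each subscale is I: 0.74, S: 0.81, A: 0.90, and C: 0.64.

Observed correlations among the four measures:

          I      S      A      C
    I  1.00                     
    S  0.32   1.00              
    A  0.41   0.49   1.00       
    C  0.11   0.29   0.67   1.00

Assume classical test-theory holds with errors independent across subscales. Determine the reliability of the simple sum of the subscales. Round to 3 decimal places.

0.872

Var(I+S+A+C) = 9² + 8.4² + 16.1² + 21.7² + 2·[9·8.4·0.32 + 9·16.1·0.41 + 9·21.7·0.11 + 8.4·16.1·0.49 + 8.4·21.7·0.29 + 16.1·21.7·0.67] = 881.66 + 916.581 = 1798.24.
Because errors are independent across components, Cov(Tᵢ,Tⱼ) = Cov(Xᵢ,Xⱼ); the off-diagonal part of the true-score variance is the same as above.
True-score variance = [9²·0.74 + 8.4²·0.81 + 16.1²·0.90 + 21.7²·0.64] + 916.581 = 651.752 + 916.581 = 1568.33.
Reliability = 1568.33 / 1798.24 = 0.872.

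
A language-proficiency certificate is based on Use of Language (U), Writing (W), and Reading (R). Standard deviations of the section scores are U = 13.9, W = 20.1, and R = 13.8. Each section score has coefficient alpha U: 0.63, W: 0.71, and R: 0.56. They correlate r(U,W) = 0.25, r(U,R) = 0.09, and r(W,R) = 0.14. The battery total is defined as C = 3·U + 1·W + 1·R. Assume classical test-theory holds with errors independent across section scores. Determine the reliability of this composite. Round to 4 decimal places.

0.7122

Var(C) = 3²·13.9² + 20.1² + 13.8² + 2·[3·13.9·20.1·0.25 + 3·13.9·13.8·0.09 + 20.1·13.8·0.14] = 2333.34 + 600.334 = 2933.67.
Because errors are independent across components, Cov(Tᵢ,Tⱼ) = Cov(Xᵢ,Xⱼ); the off-diagonal part of the true-score variance is the same as above.
True-score variance = [3²·13.9²·0.63 + 20.1²·0.71 + 13.8²·0.56] + 600.334 = 1488.99 + 600.334 = 2089.33.
Reliability = 2089.33 / 2933.67 = 0.7122.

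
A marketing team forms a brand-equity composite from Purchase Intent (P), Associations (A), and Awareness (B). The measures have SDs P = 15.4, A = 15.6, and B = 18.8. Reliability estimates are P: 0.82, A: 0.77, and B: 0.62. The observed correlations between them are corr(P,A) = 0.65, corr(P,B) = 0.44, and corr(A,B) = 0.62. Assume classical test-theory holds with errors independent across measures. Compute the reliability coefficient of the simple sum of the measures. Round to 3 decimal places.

0.868

Var(P+A+B) = 15.4² + 15.6² + 18.8² + 2·[15.4·15.6·0.65 + 15.4·18.8·0.44 + 15.6·18.8·0.62] = 833.96 + 930.757 = 1764.72.
With uncorrelated errors the cross-covariances are all true-score covariance, so they carry over unchanged; only the diagonal terms shrink to ρᵢσᵢ².
True-score variance = [15.4²·0.82 + 15.6²·0.77 + 18.8²·0.62] + 930.757 = 600.991 + 930.757 = 1531.75.
Reliability = 1531.75 / 1764.72 = 0.868.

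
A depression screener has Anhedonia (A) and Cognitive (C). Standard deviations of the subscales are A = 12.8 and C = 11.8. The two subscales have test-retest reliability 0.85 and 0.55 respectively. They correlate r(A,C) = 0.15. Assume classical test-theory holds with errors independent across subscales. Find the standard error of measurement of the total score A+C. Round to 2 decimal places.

Var(total) = 303.08 + 45.312 = 348.392.
True-score variance = 215.846 + 45.312 = 261.158, so reliability = 0.7496.
Error variance = 348.392 − 261.158 = 87.234; SEM = √87.234 = 9.34.

9.34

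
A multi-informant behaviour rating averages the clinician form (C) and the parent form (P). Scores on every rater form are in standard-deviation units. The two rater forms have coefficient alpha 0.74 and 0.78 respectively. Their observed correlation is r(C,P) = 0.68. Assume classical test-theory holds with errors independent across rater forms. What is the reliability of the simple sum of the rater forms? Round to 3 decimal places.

Var(C+P) = 2 + 2·[0.68] = 2 + 1.36 = 3.36.
Because errors are independent across components, Cov(Tᵢ,Tⱼ) = Cov(Xᵢ,Xⱼ); the off-diagonal part of the true-score variance is the same as above.
True-score variance = [0.74 + 0.78] + 1.36 = 1.52 + 1.36 = 2.88.
Reliability = 2.88 / 3.36 = 0.857.

0.857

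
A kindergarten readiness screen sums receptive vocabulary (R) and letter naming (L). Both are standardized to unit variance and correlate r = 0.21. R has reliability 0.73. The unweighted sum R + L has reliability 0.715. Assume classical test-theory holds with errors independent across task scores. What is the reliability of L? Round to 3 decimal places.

0.580

Var(R+L) = 2 + 2·0.21 = 2.420.
True-score variance = ρ_R + ρ_L + 2·0.21, so 0.715 = (0.73 + ρ_L + 0.42) / 2.420.
ρ_L = 0.715·2.420 − 0.73 − 0.42 = 0.580.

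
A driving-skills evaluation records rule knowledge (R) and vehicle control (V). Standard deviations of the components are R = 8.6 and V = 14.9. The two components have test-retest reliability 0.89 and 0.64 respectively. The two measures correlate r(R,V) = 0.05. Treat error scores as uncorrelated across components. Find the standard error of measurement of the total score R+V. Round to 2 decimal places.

Var(total) = 295.97 + 12.814 = 308.784.
True-score variance = 207.911 + 12.814 = 220.725, so reliability = 0.7148.
Error variance = 308.784 − 220.725 = 88.0592; SEM = √88.0592 = 9.38.

9.38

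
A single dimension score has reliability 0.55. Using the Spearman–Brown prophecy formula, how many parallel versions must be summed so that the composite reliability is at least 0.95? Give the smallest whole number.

k ≥ ρ*(1−ρ₁)/(ρ₁(1−ρ*)) = 0.95·0.45 / (0.55·0.05) = 15.545.
Smallest integer k = 16.

16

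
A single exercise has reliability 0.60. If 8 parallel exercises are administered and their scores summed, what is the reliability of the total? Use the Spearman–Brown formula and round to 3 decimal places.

0.923

ρ_k = kρ / (1 + (k−1)ρ) = 8·0.60 / (1 + 7·0.60) = 4.800 / 5.200 = 0.923.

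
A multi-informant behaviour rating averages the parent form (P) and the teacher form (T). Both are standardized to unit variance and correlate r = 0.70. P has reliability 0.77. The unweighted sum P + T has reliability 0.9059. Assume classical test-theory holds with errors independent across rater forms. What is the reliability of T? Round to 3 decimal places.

Var(P+T) = 2 + 2·0.70 = 3.400.
True-score variance = ρ_P + ρ_T + 2·0.70, so 0.9059 = (0.77 + ρ_T + 1.40) / 3.400.
ρ_T = 0.9059·3.400 − 0.77 − 1.40 = 0.910.

0.910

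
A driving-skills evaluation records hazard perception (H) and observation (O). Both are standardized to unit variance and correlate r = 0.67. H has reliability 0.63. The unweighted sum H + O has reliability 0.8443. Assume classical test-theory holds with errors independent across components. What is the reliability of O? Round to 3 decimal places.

0.850

Var(H+O) = 2 + 2·0.67 = 3.340.
True-score variance = ρ_H + ρ_O + 2·0.67, so 0.8443 = (0.63 + ρ_O + 1.34) / 3.340.
ρ_O = 0.8443·3.340 − 0.63 − 1.34 = 0.850.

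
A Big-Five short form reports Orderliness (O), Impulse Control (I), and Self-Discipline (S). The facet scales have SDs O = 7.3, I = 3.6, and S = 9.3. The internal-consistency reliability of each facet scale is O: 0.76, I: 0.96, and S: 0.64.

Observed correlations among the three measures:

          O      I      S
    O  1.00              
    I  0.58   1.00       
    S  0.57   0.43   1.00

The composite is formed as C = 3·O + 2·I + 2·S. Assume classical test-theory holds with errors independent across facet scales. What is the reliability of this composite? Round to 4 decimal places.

0.8526

Var(C) = 3²·7.3² + 2²·3.6² + 2²·9.3² + 2·[6·7.3·3.6·0.58 + 6·7.3·9.3·0.57 + 4·3.6·9.3·0.43] = 877.41 + 762.448 = 1639.86.
With uncorrelated errors the cross-covariances are all true-score covariance, so they carry over unchanged; only the diagonal terms shrink to ρᵢσᵢ².
True-score variance = [3²·7.3²·0.76 + 2²·3.6²·0.96 + 2²·9.3²·0.64] + 762.448 = 635.684 + 762.448 = 1398.13.
Reliability = 1398.13 / 1639.86 = 0.8526.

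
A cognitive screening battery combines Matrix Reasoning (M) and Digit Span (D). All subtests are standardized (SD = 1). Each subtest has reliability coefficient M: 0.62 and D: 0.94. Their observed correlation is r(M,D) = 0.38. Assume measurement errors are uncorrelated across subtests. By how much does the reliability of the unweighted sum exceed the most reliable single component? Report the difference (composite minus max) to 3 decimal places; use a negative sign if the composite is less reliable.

Var(sum) = 2 + 0.76 = 2.76; true-score variance = 1.56 + 0.76 = 2.32; composite reliability = 0.8406.
Max component reliability = 0.9400.
Difference = 0.8406 − 0.9400 = -0.099.

-0.099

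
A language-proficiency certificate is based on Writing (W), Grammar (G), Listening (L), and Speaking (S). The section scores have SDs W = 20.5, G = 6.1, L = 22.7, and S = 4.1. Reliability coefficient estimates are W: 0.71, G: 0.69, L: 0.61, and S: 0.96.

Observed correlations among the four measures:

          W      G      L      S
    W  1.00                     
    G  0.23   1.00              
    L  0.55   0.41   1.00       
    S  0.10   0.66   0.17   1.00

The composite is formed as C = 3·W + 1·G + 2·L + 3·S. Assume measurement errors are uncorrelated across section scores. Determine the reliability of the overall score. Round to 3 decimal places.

0.807

Var(C) = 3²·20.5² + 6.1² + 2²·22.7² + 3²·4.1² + 2·[3·20.5·6.1·0.23 + 6·20.5·22.7·0.55 + 9·20.5·4.1·0.10 + 2·6.1·22.7·0.41 + 3·6.1·4.1·0.66 + 6·22.7·4.1·0.17] = 6031.91 + 3911.16 = 9943.07.
Under uncorrelated errors the observed covariances equal the true-score covariances, so only the own-variance terms attenuate.
True-score variance = [3²·20.5²·0.71 + 6.1²·0.69 + 2²·22.7²·0.61 + 3²·4.1²·0.96] + 3911.16 = 4113.62 + 3911.16 = 8024.78.
Reliability = 8024.78 / 9943.07 = 0.807.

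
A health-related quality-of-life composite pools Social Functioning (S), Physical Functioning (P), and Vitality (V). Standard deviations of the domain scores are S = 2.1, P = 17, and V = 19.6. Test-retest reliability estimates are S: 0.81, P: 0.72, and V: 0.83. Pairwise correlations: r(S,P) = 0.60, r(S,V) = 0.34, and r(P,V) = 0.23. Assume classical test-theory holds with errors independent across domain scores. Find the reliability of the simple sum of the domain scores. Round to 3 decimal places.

0.837

Var(S+P+V) = 2.1² + 17² + 19.6² + 2·[2.1·17·0.60 + 2.1·19.6·0.34 + 17·19.6·0.23] = 677.57 + 224.101 = 901.671.
Because errors are independent across components, Cov(Tᵢ,Tⱼ) = Cov(Xᵢ,Xⱼ); the off-diagonal part of the true-score variance is the same as above.
True-score variance = [2.1²·0.81 + 17²·0.72 + 19.6²·0.83] + 224.101 = 530.505 + 224.101 = 754.606.
Reliability = 754.606 / 901.671 = 0.837.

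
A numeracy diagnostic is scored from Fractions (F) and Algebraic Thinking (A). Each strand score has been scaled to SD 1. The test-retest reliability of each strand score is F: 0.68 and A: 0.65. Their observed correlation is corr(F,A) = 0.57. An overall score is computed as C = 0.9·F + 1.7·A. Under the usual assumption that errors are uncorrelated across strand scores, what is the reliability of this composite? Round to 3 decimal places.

Var(C) = 0.9² + 1.7² + 2·[1.53·0.57] = 3.7 + 1.7442 = 5.4442.
Under uncorrelated errors the observed covariances equal the true-score covariances, so only the own-variance terms attenuate.
True-score variance = [0.9²·0.68 + 1.7²·0.65] + 1.7442 = 2.4293 + 1.7442 = 4.1735.
Reliability = 4.1735 / 5.4442 = 0.767.

0.767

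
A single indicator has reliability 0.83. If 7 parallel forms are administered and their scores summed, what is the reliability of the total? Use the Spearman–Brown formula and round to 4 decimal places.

ρ_k = kρ / (1 + (k−1)ρ) = 7·0.83 / (1 + 6·0.83) = 5.810 / 5.980 = 0.9716.

0.9716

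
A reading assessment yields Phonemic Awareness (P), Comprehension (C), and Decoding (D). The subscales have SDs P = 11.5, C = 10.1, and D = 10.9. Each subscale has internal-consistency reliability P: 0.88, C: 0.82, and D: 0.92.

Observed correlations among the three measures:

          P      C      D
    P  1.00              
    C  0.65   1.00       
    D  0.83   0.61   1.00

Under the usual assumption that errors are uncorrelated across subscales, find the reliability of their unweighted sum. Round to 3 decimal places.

Var(P+C+D) = 11.5² + 10.1² + 10.9² + 2·[11.5·10.1·0.65 + 11.5·10.9·0.83 + 10.1·10.9·0.61] = 353.07 + 493.386 = 846.456.
With uncorrelated errors the cross-covariances are all true-score covariance, so they carry over unchanged; only the diagonal terms shrink to ρᵢσᵢ².
True-score variance = [11.5²·0.88 + 10.1²·0.82 + 10.9²·0.92] + 493.386 = 309.333 + 493.386 = 802.719.
Reliability = 802.719 / 846.456 = 0.948.

0.948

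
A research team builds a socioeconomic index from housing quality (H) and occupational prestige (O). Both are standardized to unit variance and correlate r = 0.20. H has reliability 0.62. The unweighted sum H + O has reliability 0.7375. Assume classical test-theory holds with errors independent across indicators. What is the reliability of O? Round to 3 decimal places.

Var(H+O) = 2 + 2·0.20 = 2.400.
True-score variance = ρ_H + ρ_O + 2·0.20, so 0.7375 = (0.62 + ρ_O + 0.40) / 2.400.
ρ_O = 0.7375·2.400 − 0.62 − 0.40 = 0.750.

0.750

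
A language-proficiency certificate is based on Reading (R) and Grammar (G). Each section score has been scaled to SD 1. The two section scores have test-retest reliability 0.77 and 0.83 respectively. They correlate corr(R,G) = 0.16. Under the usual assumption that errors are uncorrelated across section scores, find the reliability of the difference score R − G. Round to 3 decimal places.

Var(R−G) = 1 + 1 − 2·0.16 = 2 − 0.32 = 1.68.
Because errors are independent across components, Cov(Tᵢ,Tⱼ) = Cov(Xᵢ,Xⱼ); the off-diagonal part of the true-score variance is the same as above.
True-score variance = [0.77 + 0.83] − 0.32 = 1.6 − 0.32 = 1.28.
Reliability = 1.28 / 1.68 = 0.762.

0.762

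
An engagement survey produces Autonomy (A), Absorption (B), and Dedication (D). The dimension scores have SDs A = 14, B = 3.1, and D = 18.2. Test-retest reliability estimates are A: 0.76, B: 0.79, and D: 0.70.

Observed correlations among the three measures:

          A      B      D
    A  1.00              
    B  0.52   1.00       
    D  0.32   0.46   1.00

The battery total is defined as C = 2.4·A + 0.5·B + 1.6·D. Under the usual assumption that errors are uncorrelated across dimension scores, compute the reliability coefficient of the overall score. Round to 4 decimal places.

0.8053

Var(C) = 2.4²·14² + 0.5²·3.1² + 1.6²·18.2² + 2·[1.2·14·3.1·0.52 + 3.84·14·18.2·0.32 + 0.8·3.1·18.2·0.46] = 1979.34 + 721.885 = 2701.22.
Because errors are independent across components, Cov(Tᵢ,Tⱼ) = Cov(Xᵢ,Xⱼ); the off-diagonal part of the true-score variance is the same as above.
True-score variance = [2.4²·14²·0.76 + 0.5²·3.1²·0.79 + 1.6²·18.2²·0.70] + 721.885 = 1453.49 + 721.885 = 2175.37.
Reliability = 2175.37 / 2701.22 = 0.8053.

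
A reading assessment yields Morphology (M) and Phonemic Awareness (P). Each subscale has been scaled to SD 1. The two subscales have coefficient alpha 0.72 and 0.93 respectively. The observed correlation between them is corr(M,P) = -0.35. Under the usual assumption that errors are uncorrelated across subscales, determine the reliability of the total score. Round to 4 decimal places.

Var(M+P) = 2 + 2·[(-0.35)] = 2 − 0.7 = 1.3.
Under uncorrelated errors the observed covariances equal the true-score covariances, so only the own-variance terms attenuate.
True-score variance = [0.72 + 0.93] − 0.7 = 1.65 − 0.7 = 0.95.
Reliability = 0.95 / 1.3 = 0.7308.

0.7308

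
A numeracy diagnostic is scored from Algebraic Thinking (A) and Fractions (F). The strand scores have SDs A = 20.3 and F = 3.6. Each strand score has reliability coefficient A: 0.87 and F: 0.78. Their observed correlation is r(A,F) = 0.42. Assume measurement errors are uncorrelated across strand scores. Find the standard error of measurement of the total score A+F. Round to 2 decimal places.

7.51

Var(total) = 425.05 + 61.3872 = 486.437.
True-score variance = 368.627 + 61.3872 = 430.014, so reliability = 0.8840.
Error variance = 486.437 − 430.014 = 56.4229; SEM = √56.4229 = 7.51.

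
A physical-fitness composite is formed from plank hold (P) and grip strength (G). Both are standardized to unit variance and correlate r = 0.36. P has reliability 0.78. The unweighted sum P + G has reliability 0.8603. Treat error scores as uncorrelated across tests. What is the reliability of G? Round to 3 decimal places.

0.840

Var(P+G) = 2 + 2·0.36 = 2.720.
True-score variance = ρ_P + ρ_G + 2·0.36, so 0.8603 = (0.78 + ρ_G + 0.72) / 2.720.
ρ_G = 0.8603·2.720 − 0.78 − 0.72 = 0.840.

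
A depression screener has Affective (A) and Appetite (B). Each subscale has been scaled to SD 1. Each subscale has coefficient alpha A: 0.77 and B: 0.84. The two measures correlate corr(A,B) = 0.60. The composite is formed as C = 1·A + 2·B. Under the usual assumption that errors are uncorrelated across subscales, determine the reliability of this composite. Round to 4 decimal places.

Var(C) = 1 + 2² + 2·[2·0.60] = 5 + 2.4 = 7.4.
Because errors are independent across components, Cov(Tᵢ,Tⱼ) = Cov(Xᵢ,Xⱼ); the off-diagonal part of the true-score variance is the same as above.
True-score variance = [0.77 + 2²·0.84] + 2.4 = 4.13 + 2.4 = 6.53.
Reliability = 6.53 / 7.4 = 0.8824.

0.8824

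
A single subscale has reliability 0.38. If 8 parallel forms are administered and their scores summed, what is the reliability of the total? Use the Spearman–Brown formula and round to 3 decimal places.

0.831

ρ_k = kρ / (1 + (k−1)ρ) = 8·0.38 / (1 + 7·0.38) = 3.040 / 3.660 = 0.831.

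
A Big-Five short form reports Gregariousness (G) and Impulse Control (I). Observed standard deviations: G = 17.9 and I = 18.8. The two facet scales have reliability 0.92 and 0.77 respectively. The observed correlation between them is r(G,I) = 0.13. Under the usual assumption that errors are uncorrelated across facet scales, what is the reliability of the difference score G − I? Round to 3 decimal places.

0.818

Var(G−I) = 17.9² + 18.8² − 2·17.9·18.8·0.13 = 673.85 − 87.4952 = 586.355.
With uncorrelated errors the cross-covariances are all true-score covariance, so they carry over unchanged; only the diagonal terms shrink to ρᵢσᵢ².
True-score variance = [17.9²·0.92 + 18.8²·0.77] − 87.4952 = 566.926 − 87.4952 = 479.431.
Reliability = 479.431 / 586.355 = 0.818.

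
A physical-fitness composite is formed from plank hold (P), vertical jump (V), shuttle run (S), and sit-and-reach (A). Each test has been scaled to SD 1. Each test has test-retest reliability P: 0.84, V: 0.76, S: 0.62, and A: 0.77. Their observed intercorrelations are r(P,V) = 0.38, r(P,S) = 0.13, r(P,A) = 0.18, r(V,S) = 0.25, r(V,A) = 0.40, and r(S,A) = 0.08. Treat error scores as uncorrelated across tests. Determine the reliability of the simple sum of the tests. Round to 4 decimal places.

0.8523

Var(P+V+S+A) = 4 + 2·[0.38 + 0.13 + 0.18 + 0.25 + 0.40 + 0.08] = 4 + 2.84 = 6.84.
With uncorrelated errors the cross-covariances are all true-score covariance, so they carry over unchanged; only the diagonal terms shrink to ρᵢσᵢ².
True-score variance = [0.84 + 0.76 + 0.62 + 0.77] + 2.84 = 2.99 + 2.84 = 5.83.
Reliability = 5.83 / 6.84 = 0.8523.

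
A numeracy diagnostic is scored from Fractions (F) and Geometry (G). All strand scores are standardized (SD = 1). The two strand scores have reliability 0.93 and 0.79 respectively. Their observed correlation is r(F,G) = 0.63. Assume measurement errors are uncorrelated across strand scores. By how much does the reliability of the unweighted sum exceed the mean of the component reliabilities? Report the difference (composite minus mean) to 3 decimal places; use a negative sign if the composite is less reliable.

Var(sum) = 2 + 1.26 = 3.26; true-score variance = 1.72 + 1.26 = 2.98; composite reliability = 0.9141.
Mean component reliability = 0.8600.
Difference = 0.9141 − 0.8600 = 0.054.

0.054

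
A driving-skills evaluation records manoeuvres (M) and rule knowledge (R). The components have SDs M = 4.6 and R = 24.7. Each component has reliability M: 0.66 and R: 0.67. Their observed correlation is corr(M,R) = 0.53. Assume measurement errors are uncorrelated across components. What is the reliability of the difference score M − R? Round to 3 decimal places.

Var(M−R) = 4.6² + 24.7² − 2·4.6·24.7·0.53 = 631.25 − 120.437 = 510.813.
Under uncorrelated errors the observed covariances equal the true-score covariances, so only the own-variance terms attenuate.
True-score variance = [4.6²·0.66 + 24.7²·0.67] − 120.437 = 422.726 − 120.437 = 302.289.
Reliability = 302.289 / 510.813 = 0.592.

0.592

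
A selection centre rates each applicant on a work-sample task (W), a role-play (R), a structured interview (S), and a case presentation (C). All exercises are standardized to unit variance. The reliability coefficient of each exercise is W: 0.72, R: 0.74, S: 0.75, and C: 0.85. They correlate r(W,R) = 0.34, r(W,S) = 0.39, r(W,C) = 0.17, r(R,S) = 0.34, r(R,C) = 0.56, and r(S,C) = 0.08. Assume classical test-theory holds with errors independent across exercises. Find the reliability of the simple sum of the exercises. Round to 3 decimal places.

Var(W+R+S+C) = 4 + 2·[0.34 + 0.39 + 0.17 + 0.34 + 0.56 + 0.08] = 4 + 3.76 = 7.76.
With uncorrelated errors the cross-covariances are all true-score covariance, so they carry over unchanged; only the diagonal terms shrink to ρᵢσᵢ².
True-score variance = [0.72 + 0.74 + 0.75 + 0.85] + 3.76 = 3.06 + 3.76 = 6.82.
Reliability = 6.82 / 7.76 = 0.879.

0.879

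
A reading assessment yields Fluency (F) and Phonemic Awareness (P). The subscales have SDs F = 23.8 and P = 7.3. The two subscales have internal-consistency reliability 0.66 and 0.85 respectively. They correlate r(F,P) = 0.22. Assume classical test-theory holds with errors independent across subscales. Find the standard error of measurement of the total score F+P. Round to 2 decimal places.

Var(total) = 619.73 + 76.4456 = 696.176.
True-score variance = 419.147 + 76.4456 = 495.593, so reliability = 0.7119.
Error variance = 696.176 − 495.593 = 200.583; SEM = √200.583 = 14.16.

14.16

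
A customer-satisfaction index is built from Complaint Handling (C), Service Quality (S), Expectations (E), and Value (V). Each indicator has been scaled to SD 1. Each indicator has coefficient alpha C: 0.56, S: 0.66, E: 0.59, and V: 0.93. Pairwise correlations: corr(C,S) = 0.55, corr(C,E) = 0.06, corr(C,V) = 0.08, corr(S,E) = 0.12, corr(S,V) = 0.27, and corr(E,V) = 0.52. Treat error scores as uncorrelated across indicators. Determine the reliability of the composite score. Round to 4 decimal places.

Var(C+S+E+V) = 4 + 2·[0.55 + 0.06 + 0.08 + 0.12 + 0.27 + 0.52] = 4 + 3.2 = 7.2.
Because errors are independent across components, Cov(Tᵢ,Tⱼ) = Cov(Xᵢ,Xⱼ); the off-diagonal part of the true-score variance is the same as above.
True-score variance = [0.56 + 0.66 + 0.59 + 0.93] + 3.2 = 2.74 + 3.2 = 5.94.
Reliability = 5.94 / 7.2 = 0.8250.

0.8250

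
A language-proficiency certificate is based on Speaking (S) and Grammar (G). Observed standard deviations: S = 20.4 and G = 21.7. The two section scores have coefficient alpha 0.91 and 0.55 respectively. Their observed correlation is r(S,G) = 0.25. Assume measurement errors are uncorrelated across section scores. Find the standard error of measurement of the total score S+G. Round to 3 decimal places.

15.791

Var(total) = 887.05 + 221.34 = 1108.39.
True-score variance = 637.695 + 221.34 = 859.035, so reliability = 0.7750.
Error variance = 1108.39 − 859.035 = 249.355; SEM = √249.355 = 15.791.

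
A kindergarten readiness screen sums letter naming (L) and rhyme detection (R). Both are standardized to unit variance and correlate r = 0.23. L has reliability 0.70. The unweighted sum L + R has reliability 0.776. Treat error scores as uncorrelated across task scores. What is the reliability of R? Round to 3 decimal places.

0.749

Var(L+R) = 2 + 2·0.23 = 2.460.
True-score variance = ρ_L + ρ_R + 2·0.23, so 0.776 = (0.70 + ρ_R + 0.46) / 2.460.
ρ_R = 0.776·2.460 − 0.70 − 0.46 = 0.749.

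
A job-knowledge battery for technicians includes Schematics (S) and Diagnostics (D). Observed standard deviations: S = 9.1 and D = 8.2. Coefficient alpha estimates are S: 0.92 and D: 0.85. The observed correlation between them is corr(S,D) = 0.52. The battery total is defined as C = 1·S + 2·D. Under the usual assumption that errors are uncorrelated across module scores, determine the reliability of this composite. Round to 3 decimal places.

0.907

Var(C) = 9.1² + 2²·8.2² + 2·[2·9.1·8.2·0.52] = 351.77 + 155.21 = 506.98.
Because errors are independent across components, Cov(Tᵢ,Tⱼ) = Cov(Xᵢ,Xⱼ); the off-diagonal part of the true-score variance is the same as above.
True-score variance = [9.1²·0.92 + 2²·8.2²·0.85] + 155.21 = 304.801 + 155.21 = 460.011.
Reliability = 460.011 / 506.98 = 0.907.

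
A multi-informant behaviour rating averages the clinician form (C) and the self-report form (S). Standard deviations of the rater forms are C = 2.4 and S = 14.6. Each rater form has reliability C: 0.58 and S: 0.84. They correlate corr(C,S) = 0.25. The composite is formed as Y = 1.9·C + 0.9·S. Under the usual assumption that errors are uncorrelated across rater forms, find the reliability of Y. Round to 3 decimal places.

Var(Y) = 1.9²·2.4² + 0.9²·14.6² + 2·[1.71·2.4·14.6·0.25] = 193.453 + 29.9592 = 223.412.
With uncorrelated errors the cross-covariances are all true-score covariance, so they carry over unchanged; only the diagonal terms shrink to ρᵢσᵢ².
True-score variance = [1.9²·2.4²·0.58 + 0.9²·14.6²·0.84] + 29.9592 = 157.094 + 29.9592 = 187.054.
Reliability = 187.054 / 223.412 = 0.837.

0.837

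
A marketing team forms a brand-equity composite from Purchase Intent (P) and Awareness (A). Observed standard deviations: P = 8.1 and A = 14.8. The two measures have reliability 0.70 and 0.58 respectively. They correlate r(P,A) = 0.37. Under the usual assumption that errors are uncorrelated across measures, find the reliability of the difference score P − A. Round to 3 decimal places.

Var(P−A) = 8.1² + 14.8² − 2·8.1·14.8·0.37 = 284.65 − 88.7112 = 195.939.
With uncorrelated errors the cross-covariances are all true-score covariance, so they carry over unchanged; only the diagonal terms shrink to ρᵢσᵢ².
True-score variance = [8.1²·0.70 + 14.8²·0.58] − 88.7112 = 172.97 − 88.7112 = 84.259.
Reliability = 84.259 / 195.939 = 0.430.

0.430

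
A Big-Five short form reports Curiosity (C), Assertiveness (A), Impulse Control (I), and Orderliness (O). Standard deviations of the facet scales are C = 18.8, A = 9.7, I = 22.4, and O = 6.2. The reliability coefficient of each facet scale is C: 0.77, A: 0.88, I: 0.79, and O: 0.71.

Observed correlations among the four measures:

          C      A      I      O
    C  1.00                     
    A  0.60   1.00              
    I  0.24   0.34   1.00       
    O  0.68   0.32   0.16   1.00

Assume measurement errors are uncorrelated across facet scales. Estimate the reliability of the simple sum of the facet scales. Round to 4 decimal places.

Var(C+A+I+O) = 18.8² + 9.7² + 22.4² + 6.2² + 2·[18.8·9.7·0.60 + 18.8·22.4·0.24 + 18.8·6.2·0.68 + 9.7·22.4·0.34 + 9.7·6.2·0.32 + 22.4·6.2·0.16] = 987.73 + 810.173 = 1797.9.
With uncorrelated errors the cross-covariances are all true-score covariance, so they carry over unchanged; only the diagonal terms shrink to ρᵢσᵢ².
True-score variance = [18.8²·0.77 + 9.7²·0.88 + 22.4²·0.79 + 6.2²·0.71] + 810.173 = 778.631 + 810.173 = 1588.8.
Reliability = 1588.8 / 1797.9 = 0.8837.

0.8837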